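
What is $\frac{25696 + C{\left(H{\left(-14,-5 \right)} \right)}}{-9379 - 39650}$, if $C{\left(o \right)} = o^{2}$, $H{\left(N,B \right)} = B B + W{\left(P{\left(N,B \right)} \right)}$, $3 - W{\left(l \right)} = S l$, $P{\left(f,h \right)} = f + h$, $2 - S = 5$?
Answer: $- \frac{26537}{49029} \approx -0.54125$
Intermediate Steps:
$S = -3$ ($S = 2 - 5 = -3$)
$W{\left(l \right)} = 3 + 3 l$ ($W{\left(l \right)} = 3 - - 3 l = 3 + 3 l$)
$H{\left(N,B \right)} = 3 + B^{2} + 3 B + 3 N$ ($H{\left(N,B \right)} = B B + \left(3 + 3 \left(N + B\right)\right) = B^{2} + \left(3 + 3 \left(B + N\right)\right) = B^{2} + \left(3 + \left(3 B + 3 N\right)\right) = B^{2} + \left(3 + 3 B + 3 N\right) = 3 + B^{2} + 3 B + 3 N$)
$\frac{25696 + C{\left(H{\left(-14,-5 \right)} \right)}}{-9379 - 39650} = \frac{25696 + \left(3 + \left(-5\right)^{2} + 3 \left(-5\right) + 3 \left(-14\right)\right)^{2}}{-9379 - 39650} = \frac{25696 + \left(3 + 25 - 15 - 42\right)^{2}}{-49029} = \left(25696 + \left(-29\right)^{2}\right) \left(- \frac{1}{49029}\right) = \left(25696 + 841\right) \left(- \frac{1}{49029}\right) = 26537 \left(- \frac{1}{49029}\right) = - \frac{26537}{49029}$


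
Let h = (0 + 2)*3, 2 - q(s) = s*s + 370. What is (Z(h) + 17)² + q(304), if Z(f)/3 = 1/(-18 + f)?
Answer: -1480055/16 ≈ -92504.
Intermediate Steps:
q(s) = -368 - s² (q(s) = 2 - (s*s + 370) = 2 - (s² + 370) = 2 - (370 + s²) = 2 + (-370 - s²) = -368 - s²)
h = 6 (h = 2*3 = 6)
Z(f) = 3/(-18 + f)
(Z(h) + 17)² + q(304) = (3/(-18 + 6) + 17)² + (-368 - 1*304²) = (3/(-12) + 17)² + (-368 - 1*92416) = (3*(-1/12) + 17)² + (-368 - 92416) = (-¼ + 17)² - 92784 = (67/4)² - 92784 = 4489/16 - 92784 = -1480055/16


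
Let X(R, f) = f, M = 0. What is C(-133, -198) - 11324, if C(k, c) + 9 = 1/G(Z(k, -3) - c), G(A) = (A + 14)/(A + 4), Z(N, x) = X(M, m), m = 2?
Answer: -1212529/107 ≈ -11332.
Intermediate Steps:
Z(N, x) = 2
G(A) = (14 + A)/(4 + A)
C(k, c) = -9 + (6 - c)/(16 - c) (C(k, c) = -9 + 1/((14 + (2 - c))/(4 + (2 - c))) = -9 + 1/((16 - c)/(6 - c)) = -9 + (6 - c)/(16 - c))
C(-133, -198) - 11324 = 2*(69 - 4*(-198))/(-16 - 198) - 11324 = 2*(69 + 792)/(-214) - 11324 = 2*(-1/214)*861 - 11324 = -861/107 - 11324 = -1212529/107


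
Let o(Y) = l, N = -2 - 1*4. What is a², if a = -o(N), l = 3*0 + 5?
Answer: 25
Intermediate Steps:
l = 5 (l = 0 + 5 = 5)
N = -6 (N = -2 - 4 = -6)
o(Y) = 5
a = -5 (a = -1*5 = -5)
a² = (-5)² = 25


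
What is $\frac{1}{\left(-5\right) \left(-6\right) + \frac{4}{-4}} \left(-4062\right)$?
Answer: $- \frac{4062}{29} \approx -140.07$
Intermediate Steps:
$\frac{1}{\left(-5\right) \left(-6\right) + \frac{4}{-4}} \left(-4062\right) = \frac{1}{30 + 4 \left(- \frac{1}{4}\right)} \left(-4062\right) = \frac{1}{30 - 1} \left(-4062\right) = \frac{1}{29} \left(-4062\right) = - \frac{4062}{29}$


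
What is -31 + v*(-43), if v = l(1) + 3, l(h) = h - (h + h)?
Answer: -117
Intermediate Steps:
l(h) = -h (l(h) = h - 2*h = -h)
v = 2 (v = -1*1 + 3 = -1 + 3 = 2)
-31 + v*(-43) = -31 + 2*(-43) = -31 - 86 = -117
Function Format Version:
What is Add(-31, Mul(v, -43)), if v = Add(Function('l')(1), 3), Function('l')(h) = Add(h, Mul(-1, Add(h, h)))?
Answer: -117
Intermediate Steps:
Function('l')(h) = Mul(-1, h) (Function('l')(h) = Add(h, Mul(-1, Mul(2, h))) = Add(h, Mul(-2, h)) = Mul(-1, h))
v = 2 (v = Add(Mul(-1, 1), 3) = Add(-1, 3) = 2)
Add(-31, Mul(v, -43)) = Add(-31, Mul(2, -43)) = Add(-31, -86) = -117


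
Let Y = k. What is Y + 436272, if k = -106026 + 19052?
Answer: 349298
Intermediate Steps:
k = -86974
Y = -86974
Y + 436272 = -86974 + 436272 = 349298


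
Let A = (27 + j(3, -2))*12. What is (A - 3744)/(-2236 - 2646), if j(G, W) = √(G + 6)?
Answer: 1692/2441 ≈ 0.69316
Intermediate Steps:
j(G, W) = √(6 + G)
A = 360 (A = (27 + √(6 + 3))*12 = (27 + √9)*12 = (27 + 3)*12 = 30*12 = 360)
(A - 3744)/(-2236 - 2646) = (360 - 3744)/(-2236 - 2646) = -3384/(-4882) = -3384*(-1/4882) = 1692/2441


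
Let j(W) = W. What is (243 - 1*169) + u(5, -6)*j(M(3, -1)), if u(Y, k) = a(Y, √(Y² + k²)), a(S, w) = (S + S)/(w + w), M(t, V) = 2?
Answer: 74 + 10*√61/61 ≈ 75.280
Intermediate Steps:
a(S, w) = S/w (a(S, w) = (2*S)/((2*w)) = (2*S)*(1/(2*w)) = S/w)
u(Y, k) = Y/√(Y² + k²) (u(Y, k) = Y/(√(Y² + k²)) = Y/√(Y² + k²))
(243 - 1*169) + u(5, -6)*j(M(3, -1)) = (243 - 1*169) + (5/√(5² + (-6)²))*2 = (243 - 169) + (5/√(25 + 36))*2 = 74 + (5/√61)*2 = 74 + (5*(√61/61))*2 = 74 + (5*√61/61)*2 = 74 + 10*√61/61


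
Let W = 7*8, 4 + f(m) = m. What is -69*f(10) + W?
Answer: -358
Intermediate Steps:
f(m) = -4 + m
W = 56
-69*f(10) + W = -69*(-4 + 10) + 56 = -69*6 + 56 = -414 + 56 = -358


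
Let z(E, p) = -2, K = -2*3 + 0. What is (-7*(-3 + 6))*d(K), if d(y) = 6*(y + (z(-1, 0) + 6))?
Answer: 252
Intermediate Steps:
K = -6 (K = -6 + 0 = -6)
d(y) = 24 + 6*y (d(y) = 6*(y + (-2 + 6)) = 6*(y + 4) = 6*(4 + y) = 24 + 6*y)
(-7*(-3 + 6))*d(K) = (-7*(-3 + 6))*(24 + 6*(-6)) = (-7*3)*(24 - 36) = -21*(-12) = 252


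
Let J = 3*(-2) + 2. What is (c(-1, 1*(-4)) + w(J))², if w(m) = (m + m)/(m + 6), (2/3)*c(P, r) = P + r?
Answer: 529/4 ≈ 132.25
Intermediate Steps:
J = -4 (J = -6 + 2 = -4)
c(P, r) = 3*P/2 + 3*r/2 (c(P, r) = 3*(P + r)/2 = 3*P/2 + 3*r/2)
w(m) = 2*m/(6 + m) (w(m) = (2*m)/(6 + m) = 2*m/(6 + m))
(c(-1, 1*(-4)) + w(J))² = (((3/2)*(-1) + 3*(1*(-4))/2) + 2*(-4)/(6 - 4))² = ((-3/2 + (3/2)*(-4)) + 2*(-4)/2)² = ((-3/2 - 6) + 2*(-4)*(½))² = (-15/2 - 4)² = (-23/2)² = 529/4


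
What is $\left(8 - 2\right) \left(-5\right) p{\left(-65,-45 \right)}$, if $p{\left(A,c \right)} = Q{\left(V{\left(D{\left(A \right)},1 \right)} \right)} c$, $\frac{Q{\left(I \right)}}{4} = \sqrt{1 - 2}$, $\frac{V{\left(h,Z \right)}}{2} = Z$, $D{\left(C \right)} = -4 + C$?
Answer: $5400 i \approx 5400.0 i$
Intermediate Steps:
$V{\left(h,Z \right)} = 2 Z$
$Q{\left(I \right)} = 4 i$ ($Q{\left(I \right)} = 4 \sqrt{1 - 2} = 4 \sqrt{-1} = 4 i$)
$p{\left(A,c \right)} = 4 i c$
$\left(8 - 2\right) \left(-5\right) p{\left(-65,-45 \right)} = \left(8 - 2\right) \left(-5\right) 4 i \left(-45\right) = 6 \left(-5\right) \left(- 180 i\right) = - 30 \left(- 180 i\right) = 5400 i$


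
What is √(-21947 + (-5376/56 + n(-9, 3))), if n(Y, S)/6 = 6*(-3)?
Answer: I*√22151 ≈ 148.83*I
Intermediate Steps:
n(Y, S) = -108 (n(Y, S) = 6*(6*(-3)) = 6*(-18) = -108)
√(-21947 + (-5376/56 + n(-9, 3))) = √(-21947 + (-5376/56 - 108)) = √(-21947 + (-96*1 - 108)) = √(-21947 + (-96 - 108)) = √(-21947 - 204) = √(-22151) = I*√22151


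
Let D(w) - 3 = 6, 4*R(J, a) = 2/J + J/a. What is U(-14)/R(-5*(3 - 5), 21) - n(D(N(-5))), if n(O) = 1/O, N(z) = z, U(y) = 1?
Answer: 3709/639 ≈ 5.8044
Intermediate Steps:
R(J, a) = 1/(2*J) + J/(4*a) (R(J, a) = (2/J + J/a)/4 = 1/(2*J) + J/(4*a))
D(w) = 9 (D(w) = 3 + 6 = 9)
n(O) = 1/O
U(-14)/R(-5*(3 - 5), 21) - n(D(N(-5))) = 1/(1/(2*((-5*(3 - 5)))) + (¼)*(-5*(3 - 5))/21) - 1/9 = 1/(1/(2*((-5*(-2)))) + (¼)*(-5*(-2))*(1/21)) - 1*⅑ = 1/((½)/10 + (¼)*10*(1/21)) - ⅑ = 1/((½)*(⅒) + 5/42) - ⅑ = 1/(1/20 + 5/42) - ⅑ = 1/(71/420) - ⅑ = 1*(420/71) - ⅑ = 420/71 - ⅑ = 3709/639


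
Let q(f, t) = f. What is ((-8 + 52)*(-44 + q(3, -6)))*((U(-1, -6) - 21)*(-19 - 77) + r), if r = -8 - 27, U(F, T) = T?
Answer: -4612828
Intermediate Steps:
r = -35
((-8 + 52)*(-44 + q(3, -6)))*((U(-1, -6) - 21)*(-19 - 77) + r) = ((-8 + 52)*(-44 + 3))*((-6 - 21)*(-19 - 77) - 35) = (44*(-41))*(-27*(-96) - 35) = -1804*(2592 - 35) = -1804*2557 = -4612828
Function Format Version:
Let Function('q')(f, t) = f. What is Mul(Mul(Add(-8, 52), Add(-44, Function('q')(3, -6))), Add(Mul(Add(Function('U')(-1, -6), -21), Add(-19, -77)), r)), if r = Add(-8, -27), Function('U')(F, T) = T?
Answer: -4612828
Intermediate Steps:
r = -35
Mul(Mul(Add(-8, 52), Add(-44, Function('q')(3, -6))), Add(Mul(Add(Function('U')(-1, -6), -21), Add(-19, -77)), r)) = Mul(Mul(Add(-8, 52), Add(-44, 3)), Add(Mul(Add(-6, -21), Add(-19, -77)), -35)) = Mul(Mul(44, -41), Add(Mul(-27, -96), -35)) = Mul(-1804, Add(2592, -35)) = Mul(-1804, 2557) = -4612828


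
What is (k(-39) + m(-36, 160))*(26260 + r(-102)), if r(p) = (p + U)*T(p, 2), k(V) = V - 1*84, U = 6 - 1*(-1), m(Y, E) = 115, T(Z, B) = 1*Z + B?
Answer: -286080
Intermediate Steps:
T(Z, B) = B + Z (T(Z, B) = Z + B = B + Z)
U = 7 (U = 6 + 1 = 7)
k(V) = -84 + V (k(V) = V - 84 = -84 + V)
r(p) = (2 + p)*(7 + p) (r(p) = (p + 7)*(2 + p) = (7 + p)*(2 + p) = (2 + p)*(7 + p))
(k(-39) + m(-36, 160))*(26260 + r(-102)) = ((-84 - 39) + 115)*(26260 + (2 - 102)*(7 - 102)) = (-123 + 115)*(26260 - 100*(-95)) = -8*(26260 + 9500) = -8*35760 = -286080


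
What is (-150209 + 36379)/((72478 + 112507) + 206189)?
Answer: -56915/195587 ≈ -0.29100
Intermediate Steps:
(-150209 + 36379)/((72478 + 112507) + 206189) = -113830/(184985 + 206189) = -113830/391174 = -113830*1/391174 = -56915/195587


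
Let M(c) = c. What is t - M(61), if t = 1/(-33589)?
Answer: -2048930/33589 ≈ -61.000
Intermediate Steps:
t = -1/33589 ≈ -2.9772e-5
t - M(61) = -1/33589 - 1*61 = -1/33589 - 61 = -2048930/33589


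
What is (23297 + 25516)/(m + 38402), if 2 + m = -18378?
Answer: 16271/6674 ≈ 2.4380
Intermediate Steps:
m = -18380 (m = -2 - 18378 = -18380)
(23297 + 25516)/(m + 38402) = (23297 + 25516)/(-18380 + 38402) = 48813/20022 = 48813*(1/20022) = 16271/6674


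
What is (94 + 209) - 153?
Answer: 150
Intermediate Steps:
(94 + 209) - 153 = 303 - 153 = 150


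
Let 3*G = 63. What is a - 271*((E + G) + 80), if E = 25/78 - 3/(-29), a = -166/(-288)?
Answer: -1492122893/54288 ≈ -27485.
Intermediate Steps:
G = 21 (G = (1/3)*63 = 21)
a = 83/144 (a = -166*(-1/288) = 83/144 ≈ 0.57639)
E = 959/2262 (E = 25*(1/78) - 3*(-1/29) = 25/78 + 3/29 = 959/2262 ≈ 0.42396)
a - 271*((E + G) + 80) = 83/144 - 271*((959/2262 + 21) + 80) = 83/144 - 271*(48461/2262 + 80) = 83/144 - 271*229421/2262 = 83/144 - 62173091/2262 = -1492122893/54288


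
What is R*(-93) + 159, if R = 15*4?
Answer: -5421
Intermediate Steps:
R = 60
R*(-93) + 159 = 60*(-93) + 159 = -5580 + 159 = -5421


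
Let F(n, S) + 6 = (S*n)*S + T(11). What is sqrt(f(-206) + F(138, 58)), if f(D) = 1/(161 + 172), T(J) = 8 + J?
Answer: sqrt(5719962682)/111 ≈ 681.36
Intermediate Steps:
f(D) = 1/333
F(n, S) = 13 + n*S**2 (F(n, S) = -6 + ((S*n)*S + (8 + 11)) = -6 + (n*S**2 + 19) = -6 + (19 + n*S**2) = 13 + n*S**2)
sqrt(f(-206) + F(138, 58)) = sqrt(1/333 + (13 + 138*58**2)) = sqrt(1/333 + (13 + 138*3364)) = sqrt(1/333 + (13 + 464232)) = sqrt(1/333 + 464245) = sqrt(154593586/333) = sqrt(5719962682)/111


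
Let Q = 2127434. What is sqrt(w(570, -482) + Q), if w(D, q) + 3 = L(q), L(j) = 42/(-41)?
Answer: sqrt(3576209789)/41 ≈ 1458.6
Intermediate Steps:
L(j) = -42/41 (L(j) = 42*(-1/41) = -42/41)
w(D, q) = -165/41 (w(D, q) = -3 - 42/41 = -165/41)
sqrt(w(570, -482) + Q) = sqrt(-165/41 + 2127434) = sqrt(87224629/41) = sqrt(3576209789)/41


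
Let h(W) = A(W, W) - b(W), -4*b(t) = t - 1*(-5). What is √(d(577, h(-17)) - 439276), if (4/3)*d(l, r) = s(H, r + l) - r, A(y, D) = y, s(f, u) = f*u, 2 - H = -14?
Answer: I*√432577 ≈ 657.71*I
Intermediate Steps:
H = 16 (H = 2 - 1*(-14) = 2 + 14 = 16)
b(t) = -5/4 - t/4 (b(t) = -(t - 1*(-5))/4 = -(t + 5)/4 = -(5 + t)/4 = -5/4 - t/4)
h(W) = 5/4 + 5*W/4 (h(W) = W - (-5/4 - W/4) = W + (5/4 + W/4) = 5/4 + 5*W/4)
d(l, r) = 12*l + 45*r/4 (d(l, r) = 3*(16*(r + l) - r)/4 = 3*(16*(l + r) - r)/4 = 3*((16*l + 16*r) - r)/4 = 3*(15*r + 16*l)/4 = 12*l + 45*r/4)
√(d(577, h(-17)) - 439276) = √((12*577 + 45*(5/4 + (5/4)*(-17))/4) - 439276) = √((6924 + 45*(5/4 - 85/4)/4) - 439276) = √((6924 + (45/4)*(-20)) - 439276) = √((6924 - 225) - 439276) = √(6699 - 439276) = √(-432577) = I*√432577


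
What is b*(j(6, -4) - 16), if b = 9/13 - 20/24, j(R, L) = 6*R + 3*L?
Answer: -44/39 ≈ -1.1282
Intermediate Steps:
j(R, L) = 3*L + 6*R
b = -11/78 (b = 9*(1/13) - 20*1/24 = 9/13 - 5/6 = -11/78 ≈ -0.14103)
b*(j(6, -4) - 16) = -11*((3*(-4) + 6*6) - 16)/78 = -11*((-12 + 36) - 16)/78 = -11*(24 - 16)/78 = -11/78*8 = -44/39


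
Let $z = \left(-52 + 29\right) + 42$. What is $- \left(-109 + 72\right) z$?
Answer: $703$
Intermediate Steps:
$z = 19$ ($z = -23 + 42 = 19$)
$- \left(-109 + 72\right) z = - \left(-109 + 72\right) 19 = - \left(-37\right) 19 = \left(-1\right) \left(-703\right) = 703$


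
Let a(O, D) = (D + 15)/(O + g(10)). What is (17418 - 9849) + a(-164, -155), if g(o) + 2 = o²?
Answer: 249847/33 ≈ 7571.1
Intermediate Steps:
g(o) = -2 + o²
a(O, D) = (15 + D)/(98 + O) (a(O, D) = (D + 15)/(O + (-2 + 10²)) = (15 + D)/(O + (-2 + 100)) = (15 + D)/(O + 98) = (15 + D)/(98 + O))
(17418 - 9849) + a(-164, -155) = (17418 - 9849) + (15 - 155)/(98 - 164) = 7569 - 140/(-66) = 7569 - 1/66*(-140) = 7569 + 70/33 = 249847/33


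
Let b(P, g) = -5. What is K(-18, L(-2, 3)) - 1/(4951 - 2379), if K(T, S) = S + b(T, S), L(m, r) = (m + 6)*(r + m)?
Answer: -2573/2572 ≈ -1.0004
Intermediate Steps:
L(m, r) = (6 + m)*(m + r)
K(T, S) = -5 + S (K(T, S) = S - 5 = -5 + S)
K(-18, L(-2, 3)) - 1/(4951 - 2379) = (-5 + ((-2)² + 6*(-2) + 6*3 - 2*3)) - 1/(4951 - 2379) = (-5 + (4 - 12 + 18 - 6)) - 1/2572 = (-5 + 4) - 1*1/2572 = -1 - 1/2572 = -2573/2572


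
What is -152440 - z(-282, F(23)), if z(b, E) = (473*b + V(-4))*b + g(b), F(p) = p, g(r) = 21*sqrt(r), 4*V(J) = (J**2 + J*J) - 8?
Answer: -37765600 - 21*I*sqrt(282) ≈ -3.7766e+7 - 352.65*I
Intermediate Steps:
V(J) = -2 + J**2/2 (V(J) = ((J**2 + J*J) - 8)/4 = ((J**2 + J**2) - 8)/4 = (2*J**2 - 8)/4 = (-8 + 2*J**2)/4 = -2 + J**2/2)
z(b, E) = 21*sqrt(b) + b*(6 + 473*b) (z(b, E) = (473*b + (-2 + (1/2)*(-4)**2))*b + 21*sqrt(b) = (473*b + (-2 + (1/2)*16))*b + 21*sqrt(b) = (473*b + (-2 + 8))*b + 21*sqrt(b) = (473*b + 6)*b + 21*sqrt(b) = (6 + 473*b)*b + 21*sqrt(b) = b*(6 + 473*b) + 21*sqrt(b) = 21*sqrt(b) + b*(6 + 473*b))
-152440 - z(-282, F(23)) = -152440 - (6*(-282) + 21*sqrt(-282) + 473*(-282)**2) = -152440 - (-1692 + 21*(I*sqrt(282)) + 473*79524) = -152440 - (-1692 + 21*I*sqrt(282) + 37614852) = -152440 - (37613160 + 21*I*sqrt(282)) = -152440 + (-37613160 - 21*I*sqrt(282)) = -37765600 - 21*I*sqrt(282)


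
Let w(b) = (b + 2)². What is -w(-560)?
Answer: -311364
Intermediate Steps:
w(b) = (2 + b)²
-w(-560) = -(2 - 560)² = -1*(-558)² = -1*311364 = -311364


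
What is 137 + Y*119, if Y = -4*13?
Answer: -6051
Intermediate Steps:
Y = -52
137 + Y*119 = 137 - 52*119 = 137 - 6188 = -6051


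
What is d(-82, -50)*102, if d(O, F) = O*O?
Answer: 685848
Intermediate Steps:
d(O, F) = O²
d(-82, -50)*102 = (-82)²*102 = 6724*102 = 685848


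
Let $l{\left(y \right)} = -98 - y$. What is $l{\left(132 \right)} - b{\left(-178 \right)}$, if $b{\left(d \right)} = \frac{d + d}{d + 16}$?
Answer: $- \frac{18808}{81} \approx -232.2$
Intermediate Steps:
$b{\left(d \right)} = \frac{2 d}{16 + d}$
$l{\left(132 \right)} - b{\left(-178 \right)} = \left(-98 - 132\right) - 2 \left(-178\right) \frac{1}{16 - 178} = \left(-98 - 132\right) - 2 \left(-178\right) \frac{1}{-162} = -230 - 2 \left(-178\right) \left(- \frac{1}{162}\right) = -230 - \frac{178}{81} = - \frac{18808}{81}$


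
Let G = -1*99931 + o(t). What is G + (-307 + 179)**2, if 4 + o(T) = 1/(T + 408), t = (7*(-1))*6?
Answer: -30579665/366 ≈ -83551.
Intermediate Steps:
t = -42 (t = -7*6 = -42)
o(T) = -4 + 1/(408 + T) (o(T) = -4 + 1/(T + 408) = -4 + 1/(408 + T))
G = -36576209/366 (G = -1*99931 + (-1631 - 4*(-42))/(408 - 42) = -99931 + (-1631 + 168)/366 = -99931 + (1/366)*(-1463) = -99931 - 1463/366 = -36576209/366 ≈ -99935.)
G + (-307 + 179)**2 = -36576209/366 + (-307 + 179)**2 = -36576209/366 + (-128)**2 = -36576209/366 + 16384 = -30579665/366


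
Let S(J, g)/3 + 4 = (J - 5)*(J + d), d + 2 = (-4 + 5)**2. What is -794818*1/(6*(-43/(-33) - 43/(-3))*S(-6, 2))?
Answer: -4371499/113004 ≈ -38.684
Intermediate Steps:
d = -1 (d = -2 + (-4 + 5)**2 = -2 + 1**2 = -2 + 1 = -1)
S(J, g) = -12 + 3*(-1 + J)*(-5 + J) (S(J, g) = -12 + 3*((J - 5)*(J - 1)) = -12 + 3*((-5 + J)*(-1 + J)) = -12 + 3*((-1 + J)*(-5 + J)) = -12 + 3*(-1 + J)*(-5 + J))
-794818*1/(6*(-43/(-33) - 43/(-3))*S(-6, 2)) = -794818*1/(6*(-43/(-33) - 43/(-3))*(3 - 18*(-6) + 3*(-6)**2)) = -794818*1/(6*(-43*(-1/33) - 43*(-1/3))*(3 + 108 + 3*36)) = -794818*1/(6*(43/33 + 43/3)*(3 + 108 + 108)) = -794818/(((172/11)*6)*219) = -794818/((1032/11)*219) = -794818/226008/11 = -794818*11/226008 = -4371499/113004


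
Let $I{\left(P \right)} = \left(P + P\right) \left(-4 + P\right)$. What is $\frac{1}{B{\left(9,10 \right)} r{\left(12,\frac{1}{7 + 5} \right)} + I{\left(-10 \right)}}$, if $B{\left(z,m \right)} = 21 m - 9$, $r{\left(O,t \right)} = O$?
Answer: $\frac{1}{2692} \approx 0.00037147$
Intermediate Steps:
$I{\left(P \right)} = 2 P \left(-4 + P\right)$
$B{\left(z,m \right)} = -9 + 21 m$
$\frac{1}{B{\left(9,10 \right)} r{\left(12,\frac{1}{7 + 5} \right)} + I{\left(-10 \right)}} = \frac{1}{\left(-9 + 21 \cdot 10\right) 12 + 2 \left(-10\right) \left(-4 - 10\right)} = \frac{1}{\left(-9 + 210\right) 12 + 2 \left(-10\right) \left(-14\right)} = \frac{1}{201 \cdot 12 + 280} = \frac{1}{2412 + 280} = \frac{1}{2692}$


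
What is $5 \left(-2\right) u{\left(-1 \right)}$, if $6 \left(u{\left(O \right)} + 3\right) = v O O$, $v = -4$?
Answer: $\frac{110}{3} \approx 36.667$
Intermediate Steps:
$u{\left(O \right)} = -3 - \frac{2 O^{2}}{3}$ ($u{\left(O \right)} = -3 + \frac{- 4 O O}{6} = -3 + \frac{\left(-4\right) O^{2}}{6} = -3 - \frac{2 O^{2}}{3}$)
$5 \left(-2\right) u{\left(-1 \right)} = 5 \left(-2\right) \left(-3 - \frac{2 \left(-1\right)^{2}}{3}\right) = - 10 \left(-3 - \frac{2}{3}\right) = \left(-10\right) \left(- \frac{11}{3}\right) = \frac{110}{3}$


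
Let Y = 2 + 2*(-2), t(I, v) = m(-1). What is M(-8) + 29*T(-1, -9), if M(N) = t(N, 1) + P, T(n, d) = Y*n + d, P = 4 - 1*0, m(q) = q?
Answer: -200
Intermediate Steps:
t(I, v) = -1
P = 4 (P = 4 + 0 = 4)
Y = -2 (Y = 2 - 4 = -2)
T(n, d) = d - 2*n (T(n, d) = -2*n + d = d - 2*n)
M(N) = 3 (M(N) = -1 + 4 = 3)
M(-8) + 29*T(-1, -9) = 3 + 29*(-9 - 2*(-1)) = 3 + 29*(-9 + 2) = 3 + 29*(-7) = 3 - 203 = -200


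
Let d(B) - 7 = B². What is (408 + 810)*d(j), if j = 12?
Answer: 183918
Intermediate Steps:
d(B) = 7 + B²
(408 + 810)*d(j) = (408 + 810)*(7 + 12²) = 1218*(7 + 144) = 1218*151 = 183918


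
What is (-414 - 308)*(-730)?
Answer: 527060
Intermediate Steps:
(-414 - 308)*(-730) = -722*(-730) = 527060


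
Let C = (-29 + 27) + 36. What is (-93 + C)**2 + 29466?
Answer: 32947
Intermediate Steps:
C = 34 (C = -2 + 36 = 34)
(-93 + C)**2 + 29466 = (-93 + 34)**2 + 29466 = (-59)**2 + 29466 = 3481 + 29466 = 32947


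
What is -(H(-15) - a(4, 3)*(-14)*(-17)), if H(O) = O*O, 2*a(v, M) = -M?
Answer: -582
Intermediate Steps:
a(v, M) = -M/2 (a(v, M) = (-M)/2 = -M/2)
H(O) = O**2
-(H(-15) - a(4, 3)*(-14)*(-17)) = -((-15)**2 - -1/2*3*(-14)*(-17)) = -(225 - (-3/2*(-14))*(-17)) = -(225 - 21*(-17)) = -(225 - 1*(-357)) = -(225 + 357) = -1*582 = -582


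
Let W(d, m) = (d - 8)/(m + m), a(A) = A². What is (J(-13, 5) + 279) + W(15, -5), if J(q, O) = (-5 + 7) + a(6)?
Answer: 3163/10 ≈ 316.30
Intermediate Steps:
J(q, O) = 38 (J(q, O) = (-5 + 7) + 6² = 2 + 36 = 38)
W(d, m) = (-8 + d)/(2*m) (W(d, m) = (-8 + d)/((2*m)) = (-8 + d)*(1/(2*m)) = (-8 + d)/(2*m))
(J(-13, 5) + 279) + W(15, -5) = (38 + 279) + (½)*(-8 + 15)/(-5) = 317 + (½)*(-⅕)*7 = 317 - 7/10 = 3163/10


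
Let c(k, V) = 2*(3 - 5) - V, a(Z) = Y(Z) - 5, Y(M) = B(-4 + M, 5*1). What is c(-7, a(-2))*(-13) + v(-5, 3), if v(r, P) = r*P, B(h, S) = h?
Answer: -106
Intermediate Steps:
Y(M) = -4 + M
a(Z) = -9 + Z (a(Z) = (-4 + Z) - 5 = -9 + Z)
c(k, V) = -4 - V (c(k, V) = 2*(-2) - V = -4 - V)
v(r, P) = P*r
c(-7, a(-2))*(-13) + v(-5, 3) = (-4 - (-9 - 2))*(-13) + 3*(-5) = (-4 - 1*(-11))*(-13) - 15 = (-4 + 11)*(-13) - 15 = 7*(-13) - 15 = -91 - 15 = -106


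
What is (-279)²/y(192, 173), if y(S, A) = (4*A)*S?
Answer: 25947/44288 ≈ 0.58587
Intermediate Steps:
y(S, A) = 4*A*S
(-279)²/y(192, 173) = (-279)²/((4*173*192)) = 77841/132864 = 77841*(1/132864) = 25947/44288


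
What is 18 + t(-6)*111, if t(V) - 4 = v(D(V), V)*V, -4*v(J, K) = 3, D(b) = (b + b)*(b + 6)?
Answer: 1923/2 ≈ 961.50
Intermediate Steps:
D(b) = 2*b*(6 + b) (D(b) = (2*b)*(6 + b) = 2*b*(6 + b))
v(J, K) = -¾ (v(J, K) = -¼*3 = -¾)
t(V) = 4 - 3*V/4
18 + t(-6)*111 = 18 + (4 - ¾*(-6))*111 = 18 + (4 + 9/2)*111 = 18 + (17/2)*111 = 18 + 1887/2 = 1923/2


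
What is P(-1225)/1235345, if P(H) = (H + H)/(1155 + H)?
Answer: 7/247069 ≈ 2.8332e-5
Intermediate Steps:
P(H) = 2*H/(1155 + H) (P(H) = (2*H)/(1155 + H) = 2*H/(1155 + H))
P(-1225)/1235345 = (2*(-1225)/(1155 - 1225))/1235345 = (2*(-1225)/(-70))*(1/1235345) = (2*(-1225)*(-1/70))*(1/1235345) = 35*(1/1235345) = 7/247069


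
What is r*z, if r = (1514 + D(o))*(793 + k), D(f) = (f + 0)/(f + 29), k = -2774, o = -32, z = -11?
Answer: 99672034/3 ≈ 3.3224e+7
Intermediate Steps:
D(f) = f/(29 + f)
r = -9061094/3 (r = (1514 - 32/(29 - 32))*(793 - 2774) = (1514 - 32/(-3))*(-1981) = (1514 - 32*(-⅓))*(-1981) = (1514 + 32/3)*(-1981) = (4574/3)*(-1981) = -9061094/3 ≈ -3.0204e+6)
r*z = -9061094/3*(-11) = 99672034/3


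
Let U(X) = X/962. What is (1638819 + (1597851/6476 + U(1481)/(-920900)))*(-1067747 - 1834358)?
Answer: -1364501074606677328869631/286856298040 ≈ -4.7567e+12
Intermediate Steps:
U(X) = X/962 (U(X) = X*(1/962) = X/962)
(1638819 + (1597851/6476 + U(1481)/(-920900)))*(-1067747 - 1834358) = (1638819 + (1597851/6476 + ((1/962)*1481)/(-920900)))*(-1067747 - 1834358) = (1638819 + (1597851*(1/6476) + (1481/962)*(-1/920900)))*(-2902105) = (1638819 + (1597851/6476 - 1481/885905800))*(-2902105) = (1638819 + 353886364711211/1434281490200)*(-2902105) = (2350881643852785011/1434281490200)*(-2902105) = -1364501074606677328869631/286856298040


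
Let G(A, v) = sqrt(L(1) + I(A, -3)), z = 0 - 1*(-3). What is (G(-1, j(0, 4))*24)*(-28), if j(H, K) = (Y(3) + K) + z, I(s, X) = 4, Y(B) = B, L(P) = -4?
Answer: 0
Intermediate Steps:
z = 3 (z = 0 + 3 = 3)
j(H, K) = 6 + K (j(H, K) = (3 + K) + 3 = 6 + K)
G(A, v) = 0 (G(A, v) = sqrt(-4 + 4) = sqrt(0) = 0)
(G(-1, j(0, 4))*24)*(-28) = (0*24)*(-28) = 0*(-28) = 0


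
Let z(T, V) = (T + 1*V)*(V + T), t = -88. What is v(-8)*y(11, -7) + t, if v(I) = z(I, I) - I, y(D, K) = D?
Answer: 2816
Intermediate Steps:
z(T, V) = (T + V)² (z(T, V) = (T + V)*(T + V) = (T + V)²)
v(I) = -I + 4*I² (v(I) = (I + I)² - I = (2*I)² - I = 4*I² - I = -I + 4*I²)
v(-8)*y(11, -7) + t = -8*(-1 + 4*(-8))*11 - 88 = -8*(-1 - 32)*11 - 88 = -8*(-33)*11 - 88 = 264*11 - 88 = 2904 - 88 = 2816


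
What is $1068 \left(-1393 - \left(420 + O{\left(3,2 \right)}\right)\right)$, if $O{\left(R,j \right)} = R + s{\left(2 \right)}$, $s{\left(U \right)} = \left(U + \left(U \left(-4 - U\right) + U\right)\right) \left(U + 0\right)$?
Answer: $-1922400$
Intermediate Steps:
$s{\left(U \right)} = U \left(2 U + U \left(-4 - U\right)\right)$ ($s{\left(U \right)} = \left(U + \left(U + U \left(-4 - U\right)\right)\right) U = \left(2 U + U \left(-4 - U\right)\right) U = U \left(2 U + U \left(-4 - U\right)\right)$)
$O{\left(R,j \right)} = -16 + R$ ($O{\left(R,j \right)} = R + 2^{2} \left(-2 - 2\right) = R + 4 \left(-2 - 2\right) = R + 4 \left(-4\right) = R - 16 = -16 + R$)
$1068 \left(-1393 - \left(420 + O{\left(3,2 \right)}\right)\right) = 1068 \left(-1393 + \left(15 \left(-28\right) - \left(-16 + 3\right)\right)\right) = 1068 \left(-1393 - 407\right) = 1068 \left(-1800\right) = -1922400$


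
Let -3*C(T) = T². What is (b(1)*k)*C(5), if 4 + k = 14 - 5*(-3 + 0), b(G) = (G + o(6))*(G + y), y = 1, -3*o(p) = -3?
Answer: -2500/3 ≈ -833.33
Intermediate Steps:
o(p) = 1 (o(p) = -⅓*(-3) = 1)
C(T) = -T²/3
b(G) = (1 + G)² (b(G) = (G + 1)*(G + 1) = (1 + G)*(1 + G) = (1 + G)²)
k = 25 (k = -4 + (14 - 5*(-3 + 0)) = -4 + (14 - 5*(-3)) = -4 + (14 + 15) = -4 + 29 = 25)
(b(1)*k)*C(5) = ((1 + 1² + 2*1)*25)*(-⅓*5²) = ((1 + 1 + 2)*25)*(-⅓*25) = (4*25)*(-25/3) = 100*(-25/3) = -2500/3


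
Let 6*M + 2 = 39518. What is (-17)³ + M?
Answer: 1673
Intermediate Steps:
M = 6586 (M = -⅓ + (⅙)*39518 = -⅓ + 19759/3 = 6586)
(-17)³ + M = (-17)³ + 6586 = -4913 + 6586 = 1673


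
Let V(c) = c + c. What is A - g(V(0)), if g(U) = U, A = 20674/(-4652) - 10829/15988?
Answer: -13604015/2656292 ≈ -5.1214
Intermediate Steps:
A = -13604015/2656292 (A = 20674*(-1/4652) - 10829*1/15988 = -10337/2326 - 1547/2284 = -13604015/2656292 ≈ -5.1214)
V(c) = 2*c
A - g(V(0)) = -13604015/2656292 - 2*0 = -13604015/2656292 - 1*0 = -13604015/2656292 + 0 = -13604015/2656292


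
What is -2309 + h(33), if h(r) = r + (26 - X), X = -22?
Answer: -2228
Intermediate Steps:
h(r) = 48 + r (h(r) = r + (26 - 1*(-22)) = r + (26 + 22) = r + 48 = 48 + r)
-2309 + h(33) = -2309 + (48 + 33) = -2309 + 81 = -2228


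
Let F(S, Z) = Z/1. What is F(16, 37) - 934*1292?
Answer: -1206691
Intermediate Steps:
F(S, Z) = Z (F(S, Z) = Z*1 = Z)
F(16, 37) - 934*1292 = 37 - 934*1292 = 37 - 1206728 = -1206691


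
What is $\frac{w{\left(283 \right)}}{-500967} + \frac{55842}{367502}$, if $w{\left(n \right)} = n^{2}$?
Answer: $- \frac{728934232}{92053187217} \approx -0.0079186$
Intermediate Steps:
$\frac{w{\left(283 \right)}}{-500967} + \frac{55842}{367502} = \frac{283^{2}}{-500967} + \frac{55842}{367502} = 80089 \left(- \frac{1}{500967}\right) + 55842 \cdot \frac{1}{367502} = - \frac{80089}{500967} + \frac{27921}{183751} = - \frac{728934232}{92053187217}$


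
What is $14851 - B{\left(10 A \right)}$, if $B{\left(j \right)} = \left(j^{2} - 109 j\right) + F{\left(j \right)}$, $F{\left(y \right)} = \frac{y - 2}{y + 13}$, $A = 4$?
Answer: $\frac{933345}{53} \approx 17610.0$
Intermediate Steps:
$F{\left(y \right)} = \frac{-2 + y}{13 + y}$
$B{\left(j \right)} = j^{2} - 109 j + \frac{-2 + j}{13 + j}$ ($B{\left(j \right)} = \left(j^{2} - 109 j\right) + \frac{-2 + j}{13 + j} = j^{2} - 109 j + \frac{-2 + j}{13 + j}$)
$14851 - B{\left(10 A \right)} = 14851 - \frac{-2 + 10 \cdot 4 + 10 \cdot 4 \left(-109 + 10 \cdot 4\right) \left(13 + 10 \cdot 4\right)}{13 + 10 \cdot 4} = 14851 - \frac{-2 + 40 + 40 \left(-109 + 40\right) \left(13 + 40\right)}{13 + 40} = 14851 - \frac{-2 + 40 + 40 \left(-69\right) 53}{53} = 14851 - \frac{-2 + 40 - 146280}{53} = 14851 - \frac{1}{53} \left(-146242\right) = 14851 - - \frac{146242}{53} = 14851 + \frac{146242}{53} = \frac{933345}{53}$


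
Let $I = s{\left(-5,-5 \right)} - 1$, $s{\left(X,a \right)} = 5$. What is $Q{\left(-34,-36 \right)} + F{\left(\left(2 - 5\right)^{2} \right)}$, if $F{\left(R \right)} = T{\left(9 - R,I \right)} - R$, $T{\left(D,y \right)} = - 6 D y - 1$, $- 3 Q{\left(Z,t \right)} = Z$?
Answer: $\frac{4}{3} \approx 1.3333$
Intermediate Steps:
$Q{\left(Z,t \right)} = - \frac{Z}{3}$
$I = 4$ ($I = 5 - 1 = 4$)
$T{\left(D,y \right)} = -1 - 6 D y$ ($T{\left(D,y \right)} = - 6 D y - 1 = -1 - 6 D y$)
$F{\left(R \right)} = -217 + 23 R$ ($F{\left(R \right)} = \left(-1 - 6 \left(9 - R\right) 4\right) - R = \left(-1 + \left(-216 + 24 R\right)\right) - R = \left(-217 + 24 R\right) - R = -217 + 23 R$)
$Q{\left(-34,-36 \right)} + F{\left(\left(2 - 5\right)^{2} \right)} = \left(- \frac{1}{3}\right) \left(-34\right) - \left(217 - 23 \left(2 - 5\right)^{2}\right) = \frac{34}{3} - \left(217 - 23 \left(-3\right)^{2}\right) = \frac{34}{3} + \left(-217 + 23 \cdot 9\right) = \frac{34}{3} + \left(-217 + 207\right) = \frac{34}{3} - 10 = \frac{4}{3}$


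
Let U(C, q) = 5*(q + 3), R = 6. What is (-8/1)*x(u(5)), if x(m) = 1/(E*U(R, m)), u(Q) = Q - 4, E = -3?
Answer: 2/15 ≈ 0.13333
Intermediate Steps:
u(Q) = -4 + Q
U(C, q) = 15 + 5*q (U(C, q) = 5*(3 + q) = 15 + 5*q)
x(m) = 1/(-45 - 15*m) (x(m) = 1/(-3*(15 + 5*m)) = 1/(-45 - 15*m))
(-8/1)*x(u(5)) = (-8/1)*(-1/(45 + 15*(-4 + 5))) = (-8*1)*(-1/(45 + 15*1)) = -(-8)/(45 + 15) = -(-8)/60 = -8*(-1/60) = 2/15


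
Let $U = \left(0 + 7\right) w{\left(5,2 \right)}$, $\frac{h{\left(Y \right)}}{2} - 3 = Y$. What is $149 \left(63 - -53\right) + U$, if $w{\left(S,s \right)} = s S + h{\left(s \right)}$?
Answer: $17424$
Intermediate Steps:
$h{\left(Y \right)} = 6 + 2 Y$
$w{\left(S,s \right)} = 6 + 2 s + S s$ ($w{\left(S,s \right)} = s S + \left(6 + 2 s\right) = S s + \left(6 + 2 s\right) = 6 + 2 s + S s$)
$U = 140$ ($U = \left(0 + 7\right) \left(6 + 2 \cdot 2 + 5 \cdot 2\right) = 7 \left(6 + 4 + 10\right) = 7 \cdot 20 = 140$)
$149 \left(63 - -53\right) + U = 149 \left(63 - -53\right) + 140 = 149 \left(63 + 53\right) + 140 = 149 \cdot 116 + 140 = 17284 + 140 = 17424$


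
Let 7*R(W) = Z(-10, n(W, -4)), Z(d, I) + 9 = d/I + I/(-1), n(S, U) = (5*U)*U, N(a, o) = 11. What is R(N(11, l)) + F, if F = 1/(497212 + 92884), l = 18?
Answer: -52592299/4130672 ≈ -12.732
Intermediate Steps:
F = 1/590096 ≈ 1.6946e-6
n(S, U) = 5*U²
Z(d, I) = -9 - I + d/I (Z(d, I) = -9 + (d/I + I/(-1)) = -9 + (d/I + I*(-1)) = -9 + (d/I - I) = -9 + (-I + d/I) = -9 - I + d/I)
R(W) = -713/56 (R(W) = (-9 - 5*(-4)² - 10/(5*(-4)²))/7 = (-9 - 5*16 - 10/(5*16))/7 = (-9 - 1*80 - 10/80)/7 = (-9 - 80 - 10*1/80)/7 = (-9 - 80 - ⅛)/7 = (⅐)*(-713/8) = -713/56)
R(N(11, l)) + F = -713/56 + 1/590096 = -52592299/4130672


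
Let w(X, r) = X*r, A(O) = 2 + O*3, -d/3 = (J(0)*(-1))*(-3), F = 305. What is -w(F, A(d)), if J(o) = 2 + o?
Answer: 15860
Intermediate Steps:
d = -18 (d = -3*(2 + 0)*(-1)*(-3) = -3*2*(-1)*(-3) = -(-6)*(-3) = -3*6 = -18)
A(O) = 2 + 3*O
-w(F, A(d)) = -305*(2 + 3*(-18)) = -305*(2 - 54) = -305*(-52) = -1*(-15860) = 15860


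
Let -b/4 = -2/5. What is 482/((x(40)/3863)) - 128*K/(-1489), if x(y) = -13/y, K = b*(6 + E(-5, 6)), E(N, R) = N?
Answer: -554493461488/96785 ≈ -5.7291e+6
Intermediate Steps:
b = 8/5 (b = -(-8)/5 = -4*(-⅖) = 8/5 ≈ 1.6000)
K = 8/5 (K = 8*(6 - 5)/5 = (8/5)*1 = 8/5 ≈ 1.6000)
482/((x(40)/3863)) - 128*K/(-1489) = 482/((-13/40/3863)) - 128*8/5/(-1489) = 482/((-13*1/40*(1/3863))) - 1024/5*(-1/1489) = 482/((-13/40*1/3863)) + 1024/7445 = 482/(-13/154520) + 1024/7445 = 482*(-154520/13) + 1024/7445 = -74478640/13 + 1024/7445 = -554493461488/96785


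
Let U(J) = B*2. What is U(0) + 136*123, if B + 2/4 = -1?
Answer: 16725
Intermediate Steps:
B = -3/2 (B = -½ - 1 = -3/2 ≈ -1.5000)
U(J) = -3 (U(J) = -3/2*2 = -3)
U(0) + 136*123 = -3 + 136*123 = -3 + 16728 = 16725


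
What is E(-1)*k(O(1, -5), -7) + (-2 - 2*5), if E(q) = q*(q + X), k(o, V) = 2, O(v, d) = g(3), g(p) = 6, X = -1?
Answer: -8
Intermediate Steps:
O(v, d) = 6
E(q) = q*(-1 + q) (E(q) = q*(q - 1) = q*(-1 + q))
E(-1)*k(O(1, -5), -7) + (-2 - 2*5) = -(-1 - 1)*2 + (-2 - 2*5) = -1*(-2)*2 + (-2 - 10) = 2*2 - 12 = 4 - 12 = -8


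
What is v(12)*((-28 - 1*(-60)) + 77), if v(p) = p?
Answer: 1308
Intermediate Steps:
v(12)*((-28 - 1*(-60)) + 77) = 12*((-28 - 1*(-60)) + 77) = 12*((-28 + 60) + 77) = 12*(32 + 77) = 12*109 = 1308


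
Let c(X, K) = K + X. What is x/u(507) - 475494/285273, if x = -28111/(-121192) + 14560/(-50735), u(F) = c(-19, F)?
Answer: -95122794576997993/57065135066467392 ≈ -1.6669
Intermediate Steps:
u(F) = -19 + F (u(F) = F - 19 = -19 + F)
x = -67668787/1229735224 (x = -28111*(-1/121192) + 14560*(-1/50735) = 28111/121192 - 2912/10147 = -67668787/1229735224 ≈ -0.055027)
x/u(507) - 475494/285273 = -67668787/(1229735224*(-19 + 507)) - 475494/285273 = -67668787/1229735224/488 - 475494*1/285273 = -67668787/1229735224*1/488 - 158498/95091 = -67668787/600110789312 - 158498/95091 = -95122794576997993/57065135066467392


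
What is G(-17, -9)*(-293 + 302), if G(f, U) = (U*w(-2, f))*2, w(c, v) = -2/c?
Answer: -162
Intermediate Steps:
G(f, U) = 2*U (G(f, U) = (U*(-2/(-2)))*2 = (U*(-2*(-1/2)))*2 = (U*1)*2 = U*2 = 2*U)
G(-17, -9)*(-293 + 302) = (2*(-9))*(-293 + 302) = -18*9 = -162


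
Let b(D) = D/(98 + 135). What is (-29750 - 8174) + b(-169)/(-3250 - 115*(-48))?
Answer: -20058383009/528910 ≈ -37924.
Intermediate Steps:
b(D) = D/233
(-29750 - 8174) + b(-169)/(-3250 - 115*(-48)) = (-29750 - 8174) + ((1/233)*(-169))/(-3250 - 115*(-48)) = -37924 - 169/(233*(-3250 + 5520)) = -37924 - 169/233/2270 = -37924 - 169/233*1/2270 = -37924 - 169/528910 = -20058383009/528910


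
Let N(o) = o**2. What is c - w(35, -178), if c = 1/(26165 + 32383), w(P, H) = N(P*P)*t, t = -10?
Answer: 878585925001/58548 ≈ 1.5006e+7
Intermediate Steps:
w(P, H) = -10*P**4 (w(P, H) = (P*P)**2*(-10) = (P**2)**2*(-10) = P**4*(-10) = -10*P**4)
c = 1/58548 ≈ 1.7080e-5
c - w(35, -178) = 1/58548 - (-10)*35**4 = 1/58548 - (-10)*1500625 = 1/58548 - 1*(-15006250) = 1/58548 + 15006250 = 878585925001/58548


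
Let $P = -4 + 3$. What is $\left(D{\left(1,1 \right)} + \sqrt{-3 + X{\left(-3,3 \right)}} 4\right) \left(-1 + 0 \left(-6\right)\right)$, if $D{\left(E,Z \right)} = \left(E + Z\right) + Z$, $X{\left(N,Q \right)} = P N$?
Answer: $-3$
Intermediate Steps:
$P = -1$
$X{\left(N,Q \right)} = - N$
$D{\left(E,Z \right)} = E + 2 Z$
$\left(D{\left(1,1 \right)} + \sqrt{-3 + X{\left(-3,3 \right)}} 4\right) \left(-1 + 0 \left(-6\right)\right) = \left(\left(1 + 2 \cdot 1\right) + \sqrt{-3 - -3} \cdot 4\right) \left(-1 + 0 \left(-6\right)\right) = \left(\left(1 + 2\right) + \sqrt{-3 + 3} \cdot 4\right) \left(-1 + 0\right) = \left(3 + \sqrt{0} \cdot 4\right) \left(-1\right) = \left(3 + 0 \cdot 4\right) \left(-1\right) = \left(3 + 0\right) \left(-1\right) = 3 \left(-1\right) = -3$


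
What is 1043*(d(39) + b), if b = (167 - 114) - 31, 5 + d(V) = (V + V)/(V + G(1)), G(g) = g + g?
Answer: 808325/41 ≈ 19715.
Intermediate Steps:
G(g) = 2*g
d(V) = -5 + 2*V/(2 + V) (d(V) = -5 + (V + V)/(V + 2*1) = -5 + (2*V)/(V + 2) = -5 + (2*V)/(2 + V) = -5 + 2*V/(2 + V))
b = 22 (b = 53 - 31 = 22)
1043*(d(39) + b) = 1043*((-10 - 3*39)/(2 + 39) + 22) = 1043*((-10 - 117)/41 + 22) = 1043*((1/41)*(-127) + 22) = 1043*(-127/41 + 22) = 1043*(775/41) = 808325/41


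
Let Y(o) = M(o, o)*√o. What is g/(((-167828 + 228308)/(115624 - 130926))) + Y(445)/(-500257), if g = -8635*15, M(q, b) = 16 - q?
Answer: 9438055/288 + 429*√445/500257 ≈ 32771.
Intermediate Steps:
Y(o) = √o*(16 - o) (Y(o) = (16 - o)*√o = √o*(16 - o))
g = -129525
g/(((-167828 + 228308)/(115624 - 130926))) + Y(445)/(-500257) = -129525*(115624 - 130926)/(-167828 + 228308) + (√445*(16 - 1*445))/(-500257) = -129525/(60480/(-15302)) + (√445*(16 - 445))*(-1/500257) = -129525/(60480*(-1/15302)) + (√445*(-429))*(-1/500257) = -129525/(-4320/1093) - 429*√445*(-1/500257) = -129525*(-1093/4320) + 429*√445/500257 = 9438055/288 + 429*√445/500257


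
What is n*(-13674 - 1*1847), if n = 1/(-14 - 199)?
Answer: 15521/213 ≈ 72.869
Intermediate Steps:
n = -1/213 (n = 1/(-213) = -1/213 ≈ -0.0046948)
n*(-13674 - 1*1847) = -(-13674 - 1*1847)/213 = -(-13674 - 1847)/213 = -1/213*(-15521) = 15521/213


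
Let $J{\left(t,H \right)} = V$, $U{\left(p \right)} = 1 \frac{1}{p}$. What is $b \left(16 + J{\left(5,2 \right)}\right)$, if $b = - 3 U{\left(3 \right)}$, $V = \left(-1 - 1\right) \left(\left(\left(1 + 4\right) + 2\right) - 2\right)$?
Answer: $-6$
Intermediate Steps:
$V = -10$ ($V = - 2 \left(\left(5 + 2\right) - 2\right) = - 2 \left(7 - 2\right) = \left(-2\right) 5 = -10$)
$U{\left(p \right)} = \frac{1}{p}$
$J{\left(t,H \right)} = -10$
$b = -1$ ($b = - \frac{3}{3} = \left(-3\right) \frac{1}{3} = -1$)
$b \left(16 + J{\left(5,2 \right)}\right) = - (16 - 10) = \left(-1\right) 6 = -6$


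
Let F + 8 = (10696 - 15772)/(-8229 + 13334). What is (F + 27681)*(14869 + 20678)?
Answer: 5021567892183/5105 ≈ 9.8366e+8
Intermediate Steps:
F = -45916/5105 (F = -8 + (10696 - 15772)/(-8229 + 13334) = -8 - 5076/5105 = -45916/5105 ≈ -8.9943)
(F + 27681)*(14869 + 20678) = (-45916/5105 + 27681)*(14869 + 20678) = (141265589/5105)*35547 = 5021567892183/5105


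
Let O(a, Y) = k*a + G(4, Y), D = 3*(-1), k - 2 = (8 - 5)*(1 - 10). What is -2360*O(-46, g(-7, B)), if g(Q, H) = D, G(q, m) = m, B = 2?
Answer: -2706920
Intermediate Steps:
k = -25 (k = 2 + (8 - 5)*(1 - 10) = 2 + 3*(-9) = 2 - 27 = -25)
D = -3
g(Q, H) = -3
O(a, Y) = Y - 25*a (O(a, Y) = -25*a + Y = Y - 25*a)
-2360*O(-46, g(-7, B)) = -2360*(-3 - 25*(-46)) = -2360*(-3 + 1150) = -2360*1147 = -2706920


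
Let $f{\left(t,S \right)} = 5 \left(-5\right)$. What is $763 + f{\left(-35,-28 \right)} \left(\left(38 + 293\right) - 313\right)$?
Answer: $313$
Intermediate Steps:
$f{\left(t,S \right)} = -25$
$763 + f{\left(-35,-28 \right)} \left(\left(38 + 293\right) - 313\right) = 763 - 25 \left(\left(38 + 293\right) - 313\right) = 763 - 25 \left(331 - 313\right) = 763 - 450 = 313$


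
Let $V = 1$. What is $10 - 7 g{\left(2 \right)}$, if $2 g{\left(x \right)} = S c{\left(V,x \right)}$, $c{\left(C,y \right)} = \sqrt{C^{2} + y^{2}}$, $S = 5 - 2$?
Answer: $10 - \frac{21 \sqrt{5}}{2} \approx -13.479$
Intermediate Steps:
$S = 3$ ($S = 5 - 2 = 3$)
$g{\left(x \right)} = \frac{3 \sqrt{1 + x^{2}}}{2}$ ($g{\left(x \right)} = \frac{3 \sqrt{1^{2} + x^{2}}}{2} = \frac{3 \sqrt{1 + x^{2}}}{2}$)
$10 - 7 g{\left(2 \right)} = 10 - 7 \frac{3 \sqrt{1 + 2^{2}}}{2} = 10 - 7 \frac{3 \sqrt{1 + 4}}{2} = 10 - 7 \frac{3 \sqrt{5}}{2} = 10 - \frac{21 \sqrt{5}}{2}$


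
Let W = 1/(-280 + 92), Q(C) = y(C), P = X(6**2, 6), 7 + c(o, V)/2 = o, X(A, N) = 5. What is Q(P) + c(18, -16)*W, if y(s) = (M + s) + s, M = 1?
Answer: 1023/94 ≈ 10.883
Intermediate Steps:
c(o, V) = -14 + 2*o
P = 5
y(s) = 1 + 2*s (y(s) = (1 + s) + s = 1 + 2*s)
Q(C) = 1 + 2*C
W = -1/188 (W = 1/(-188) = -1/188 ≈ -0.0053191)
Q(P) + c(18, -16)*W = (1 + 2*5) + (-14 + 2*18)*(-1/188) = (1 + 10) + (-14 + 36)*(-1/188) = 11 + 22*(-1/188) = 11 - 11/94 = 1023/94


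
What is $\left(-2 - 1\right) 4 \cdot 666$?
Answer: $-7992$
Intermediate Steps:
$\left(-2 - 1\right) 4 \cdot 666 = \left(-3\right) 4 \cdot 666 = \left(-12\right) 666 = -7992$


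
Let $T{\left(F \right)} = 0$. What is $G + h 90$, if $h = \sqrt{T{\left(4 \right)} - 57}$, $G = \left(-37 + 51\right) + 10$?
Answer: $24 + 90 i \sqrt{57} \approx 24.0 + 679.49 i$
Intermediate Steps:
$G = 24$ ($G = 14 + 10 = 24$)
$h = i \sqrt{57}$ ($h = \sqrt{0 - 57} = \sqrt{-57} = i \sqrt{57} \approx 7.5498 i$)
$G + h 90 = 24 + i \sqrt{57} \cdot 90 = 24 + 90 i \sqrt{57}$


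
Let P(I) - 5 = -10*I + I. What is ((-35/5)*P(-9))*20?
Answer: -12040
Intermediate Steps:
P(I) = 5 - 9*I (P(I) = 5 + (-10*I + I) = 5 - 9*I)
((-35/5)*P(-9))*20 = ((-35/5)*(5 - 9*(-9)))*20 = ((-35*1/5)*(5 + 81))*20 = -7*86*20 = -602*20 = -12040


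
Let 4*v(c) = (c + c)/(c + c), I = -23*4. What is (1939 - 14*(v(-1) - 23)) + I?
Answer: 4331/2 ≈ 2165.5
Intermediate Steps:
I = -92
v(c) = ¼ (v(c) = ((c + c)/(c + c))/4 = ((2*c)/((2*c)))/4 = ((2*c)*(1/(2*c)))/4 = (¼)*1 = ¼)
(1939 - 14*(v(-1) - 23)) + I = (1939 - 14*(¼ - 23)) - 92 = (1939 - 14*(-91/4)) - 92 = (1939 + 637/2) - 92 = 4515/2 - 92 = 4331/2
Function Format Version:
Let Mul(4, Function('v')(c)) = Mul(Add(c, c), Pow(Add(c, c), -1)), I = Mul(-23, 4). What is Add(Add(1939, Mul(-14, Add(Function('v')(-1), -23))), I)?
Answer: Rational(4331, 2) ≈ 2165.5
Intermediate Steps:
I = -92
Function('v')(c) = Rational(1, 4) (Function('v')(c) = Mul(Rational(1, 4), Mul(Add(c, c), Pow(Add(c, c), -1))) = Mul(Rational(1, 4), Mul(Mul(2, c), Pow(Mul(2, c), -1))) = Mul(Rational(1, 4), Mul(Mul(2, c), Mul(Rational(1, 2), Pow(c, -1)))) = Mul(Rational(1, 4), 1) = Rational(1, 4))
Add(Add(1939, Mul(-14, Add(Function('v')(-1), -23))), I) = Add(Add(1939, Mul(-14, Add(Rational(1, 4), -23))), -92) = Add(Add(1939, Mul(-14, Rational(-91, 4))), -92) = Add(Add(1939, Rational(637, 2)), -92) = Add(Rational(4515, 2), -92) = Rational(4331, 2)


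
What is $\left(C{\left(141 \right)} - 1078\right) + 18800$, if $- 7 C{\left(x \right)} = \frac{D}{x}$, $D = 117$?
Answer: $\frac{5830499}{329} \approx 17722.0$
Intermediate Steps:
$C{\left(x \right)} = - \frac{117}{7 x}$ ($C{\left(x \right)} = - \frac{117 \frac{1}{x}}{7} = - \frac{117}{7 x}$)
$\left(C{\left(141 \right)} - 1078\right) + 18800 = \left(- \frac{117}{7 \cdot 141} - 1078\right) + 18800 = \left(\left(- \frac{117}{7}\right) \frac{1}{141} - 1078\right) + 18800 = \left(- \frac{39}{329} - 1078\right) + 18800 = - \frac{354701}{329} + 18800 = \frac{5830499}{329}$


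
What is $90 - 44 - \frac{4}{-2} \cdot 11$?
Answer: $-878$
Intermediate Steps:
$90 - 44 - \frac{4}{-2} \cdot 11 = 90 - 44 \left(-4\right) \left(- \frac{1}{2}\right) 11 = 90 - 44 \cdot 2 \cdot 11 = 90 - 968 = -878$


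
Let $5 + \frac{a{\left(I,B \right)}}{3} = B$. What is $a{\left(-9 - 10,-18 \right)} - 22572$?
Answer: $-22641$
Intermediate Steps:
$a{\left(I,B \right)} = -15 + 3 B$
$a{\left(-9 - 10,-18 \right)} - 22572 = \left(-15 + 3 \left(-18\right)\right) - 22572 = \left(-15 - 54\right) - 22572 = -69 - 22572 = -22641$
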